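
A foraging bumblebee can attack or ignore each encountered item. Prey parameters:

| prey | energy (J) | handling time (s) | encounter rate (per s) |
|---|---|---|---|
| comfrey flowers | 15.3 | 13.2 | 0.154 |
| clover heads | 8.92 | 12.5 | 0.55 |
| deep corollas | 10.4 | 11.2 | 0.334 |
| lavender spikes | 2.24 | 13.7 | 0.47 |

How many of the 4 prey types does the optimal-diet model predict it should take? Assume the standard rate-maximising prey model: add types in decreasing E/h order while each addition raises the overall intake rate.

2

Rank by E/h (J/s): comfrey flowers 1.16, deep corollas 0.929, clover heads 0.714, lavender spikes 0.164. Include each in turn until the next type's E/h falls below the running intake rate.
Rate on top 1: 0.7769. deep corollas: 0.929 > 0.7769 → include.
Rate on top 2: 0.8607. clover heads: 0.714 < 0.8607 → exclude; stop.
Optimal diet: comfrey flowers, deep corollas — 2 of 4 types.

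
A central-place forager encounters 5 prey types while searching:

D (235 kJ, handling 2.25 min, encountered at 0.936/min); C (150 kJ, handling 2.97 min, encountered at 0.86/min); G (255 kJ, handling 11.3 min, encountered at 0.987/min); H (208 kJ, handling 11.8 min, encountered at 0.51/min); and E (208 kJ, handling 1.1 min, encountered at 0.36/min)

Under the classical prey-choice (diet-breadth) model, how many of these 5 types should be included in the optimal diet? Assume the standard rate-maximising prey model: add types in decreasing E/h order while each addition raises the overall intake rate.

E/h in descending order: E 189, D 104, C 50.5, G 22.6, H 17.6 kJ/min. The optimal diet is the largest prefix of this list for which every included type satisfies E_i/h_i > R on the types above it.
Rate on top 1: 53.64. D: 104 > 53.64 → include.
Rate on top 2: 84.19. C: 50.5 < 84.19 → exclude; stop.
Optimal diet: E, D — 2 of 5 types.

2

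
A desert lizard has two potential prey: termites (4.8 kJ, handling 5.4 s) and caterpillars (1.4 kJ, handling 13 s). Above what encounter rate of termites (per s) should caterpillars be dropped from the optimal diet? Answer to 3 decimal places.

0.026 per s

The zero-one rule: include caterpillars iff E₂/h₂ > λE₁/(1+λh₁). Equality gives the switch point.
λE₁h₂ = E₂ + λE₂h₁ ⇒ λ = E₂/(E₁h₂ − E₂h₁) = 1.4/(62.4 − 7.56) = 0.02553 per s.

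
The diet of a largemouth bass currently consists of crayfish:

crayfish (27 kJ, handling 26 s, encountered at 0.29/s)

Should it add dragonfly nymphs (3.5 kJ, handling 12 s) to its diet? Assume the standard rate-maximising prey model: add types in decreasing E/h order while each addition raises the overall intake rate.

No

On crayfish alone, R = ΣλE/(1+Σλh) = 7.83/8.54 = 0.9169 kJ/s.
dragonfly nymphs: E/h = 3.5/12 = 0.2917 kJ/s.
Since 0.2917 < R, time spent handling dragonfly nymphs is better spent searching.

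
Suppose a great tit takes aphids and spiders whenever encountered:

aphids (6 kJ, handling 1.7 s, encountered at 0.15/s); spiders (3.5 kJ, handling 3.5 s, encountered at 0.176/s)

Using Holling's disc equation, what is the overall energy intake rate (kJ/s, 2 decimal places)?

R = (0.15×6 + 0.176×3.5) / (1 + 0.15×1.7 + 0.176×3.5) = 1.516/1.871 = 0.8103 kJ/s.

0.81 kJ/s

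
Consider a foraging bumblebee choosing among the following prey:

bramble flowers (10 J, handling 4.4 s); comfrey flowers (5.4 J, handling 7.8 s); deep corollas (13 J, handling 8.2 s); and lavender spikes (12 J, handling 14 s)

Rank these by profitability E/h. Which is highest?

Profitability E/h (J/s): bramble flowers = 10/4.4 = 2.27, comfrey flowers = 5.4/7.8 = 0.692, deep corollas = 13/8.2 = 1.59, lavender spikes = 12/14 = 0.857.
Ranked: bramble flowers > deep corollas > lavender spikes > comfrey flowers.

bramble flowers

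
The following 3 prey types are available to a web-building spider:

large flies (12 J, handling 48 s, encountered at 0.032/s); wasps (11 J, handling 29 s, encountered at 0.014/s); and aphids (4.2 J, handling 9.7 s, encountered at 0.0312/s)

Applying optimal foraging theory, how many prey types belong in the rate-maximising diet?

Rank by E/h (J/s): aphids 0.433, wasps 0.379, large flies 0.25. Include each in turn until the next type's E/h falls below the running intake rate.
Rate on top 1: 0.1006. wasps: 0.379 > 0.1006 → include.
Rate on top 2: 0.1668. large flies: 0.25 > 0.1668 → include.
Optimal diet: aphids, wasps, large flies — 3 of 3 types.

3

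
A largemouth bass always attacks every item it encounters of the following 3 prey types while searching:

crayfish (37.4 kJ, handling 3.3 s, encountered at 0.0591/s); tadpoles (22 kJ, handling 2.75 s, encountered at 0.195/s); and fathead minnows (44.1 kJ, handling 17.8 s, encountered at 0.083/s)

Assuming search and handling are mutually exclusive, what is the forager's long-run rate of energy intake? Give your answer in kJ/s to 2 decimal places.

R = Σλ_iE_i / (1 + Σλ_ih_i)
Numerator: 0.0591×37.4 + 0.195×22 + 0.083×44.1 = 10.16
Denominator: 1 + 0.0591×3.3 + 0.195×2.75 + 0.083×17.8 = 3.209
R = 10.16/3.209 = 3.167 kJ/s

3.17 kJ/s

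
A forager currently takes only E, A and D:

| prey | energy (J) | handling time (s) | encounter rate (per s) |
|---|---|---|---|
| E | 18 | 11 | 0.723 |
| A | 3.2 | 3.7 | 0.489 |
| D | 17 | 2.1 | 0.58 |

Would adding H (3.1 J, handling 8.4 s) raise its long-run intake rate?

No

Intake rate on the current diet: R = (0.723×18 + 0.489×3.2 + 0.58×17) / (1 + 0.723×11 + 0.489×3.7 + 0.58×2.1) = 24.44/11.98 = 2.04 J/s.
Profitability of H: 3.1/8.4 = 0.369 J/s.
0.369 < 2.04, so adding H would lower the average — exclude it.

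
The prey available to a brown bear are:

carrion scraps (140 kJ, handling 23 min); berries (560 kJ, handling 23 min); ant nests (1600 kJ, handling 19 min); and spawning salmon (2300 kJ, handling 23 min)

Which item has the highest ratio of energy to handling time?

In descending order of E/h:
spawning salmon: 2300/23 = 100 kJ/min
ant nests: 1600/19 = 84.2 kJ/min
berries: 560/23 = 24.3 kJ/min
carrion scraps: 140/23 = 6.09 kJ/min

spawning salmon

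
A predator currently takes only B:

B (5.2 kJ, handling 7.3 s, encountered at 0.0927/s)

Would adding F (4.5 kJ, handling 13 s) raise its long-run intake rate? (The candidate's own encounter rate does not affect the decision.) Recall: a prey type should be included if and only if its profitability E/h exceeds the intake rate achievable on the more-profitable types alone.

Current rate: (0.0927×5.2)/(1 + 0.0927×7.3) = 0.2875 kJ/s.
F: E/h = 4.5/13 = 0.3462 kJ/s.
0.3462 > 0.2875, so adding F raises the average — include it.

Yes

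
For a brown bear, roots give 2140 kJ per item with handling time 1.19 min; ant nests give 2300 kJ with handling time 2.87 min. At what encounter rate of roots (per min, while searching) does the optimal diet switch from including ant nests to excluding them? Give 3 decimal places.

0.676 per min

The zero-one rule: include ant nests iff E₂/h₂ > λE₁/(1+λh₁). Equality gives the switch point.
λE₁h₂ = E₂ + λE₂h₁ ⇒ λ = E₂/(E₁h₂ − E₂h₁) = 2300/(6142 − 2737) = 0.6755 per min.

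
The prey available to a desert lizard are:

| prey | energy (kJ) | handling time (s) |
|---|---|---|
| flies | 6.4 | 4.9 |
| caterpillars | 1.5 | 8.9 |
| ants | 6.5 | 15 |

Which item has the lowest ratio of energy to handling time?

In descending order of E/h:
flies: 6.4/4.9 = 1.31 kJ/s
ants: 6.5/15 = 0.433 kJ/s
caterpillars: 1.5/8.9 = 0.169 kJ/s

caterpillars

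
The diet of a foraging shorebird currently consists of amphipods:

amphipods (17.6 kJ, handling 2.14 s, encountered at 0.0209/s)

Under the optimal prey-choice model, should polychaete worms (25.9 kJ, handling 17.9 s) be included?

Yes

Intake rate on the current diet: R = (0.0209×17.6) / (1 + 0.0209×2.14) = 0.3678/1.045 = 0.3521 kJ/s.
Profitability of polychaete worms: 25.9/17.9 = 1.447 kJ/s.
1.447 > 0.3521, so adding polychaete worms raises the average — include it.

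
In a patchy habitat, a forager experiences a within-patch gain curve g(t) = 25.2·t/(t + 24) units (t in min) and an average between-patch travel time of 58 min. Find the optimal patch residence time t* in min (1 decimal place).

37.3 min

By the marginal value theorem, leave when the instantaneous gain rate g'(t) equals the habitat-wide average g(t)/(T + t).
g'(t) = 25.2·24/(t + 24)². Setting 25.2·24/(t+24)² = 25.2t/[(t+24)(58+t)] gives 24(58+t) = t(t+24), so t² = 24×58 = 1392.
t* = √1392 = 37.31 min.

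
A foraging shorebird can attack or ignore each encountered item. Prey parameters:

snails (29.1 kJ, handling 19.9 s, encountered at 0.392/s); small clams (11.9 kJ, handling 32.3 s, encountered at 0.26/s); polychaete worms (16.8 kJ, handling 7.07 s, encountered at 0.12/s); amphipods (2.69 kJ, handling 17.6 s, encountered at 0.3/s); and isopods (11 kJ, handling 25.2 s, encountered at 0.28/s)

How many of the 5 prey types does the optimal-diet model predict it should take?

Rank by E/h (kJ/s): polychaete worms 2.38, snails 1.46, isopods 0.437, small clams 0.368, amphipods 0.153. Include each in turn until the next type's E/h falls below the running intake rate.
Rate on top 1: 1.091. snails: 1.46 > 1.091 → include.
Rate on top 2: 1.391. isopods: 0.437 < 1.391 → exclude; stop.
Optimal diet: polychaete worms, snails — 2 of 5 types.

2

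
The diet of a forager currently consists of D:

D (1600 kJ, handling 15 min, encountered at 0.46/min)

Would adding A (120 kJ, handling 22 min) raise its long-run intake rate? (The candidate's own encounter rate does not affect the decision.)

No

Intake rate on the current diet: R = (0.46×1600) / (1 + 0.46×15) = 736/7.9 = 93.16 kJ/min.
Profitability of A: 120/22 = 5.455 kJ/min.
5.455 < 93.16, so adding A would lower the average — exclude it.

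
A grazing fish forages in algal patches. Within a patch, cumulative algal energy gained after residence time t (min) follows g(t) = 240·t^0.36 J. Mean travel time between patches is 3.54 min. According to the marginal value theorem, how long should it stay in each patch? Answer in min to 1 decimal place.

2.0 min

Maximise g(t)/(T+t): set derivative to zero → g'(t)(T+t) = g(t).
g'(t) = 0.36·240·t^-0.64. Setting 0.36·240·t^-0.64 = 240·t^0.36/(3.54+t) gives 0.36(3.54+t) = t, so 0.64·t = 0.36×3.54.
t* = 0.36×3.54/0.64 = 1.991 min.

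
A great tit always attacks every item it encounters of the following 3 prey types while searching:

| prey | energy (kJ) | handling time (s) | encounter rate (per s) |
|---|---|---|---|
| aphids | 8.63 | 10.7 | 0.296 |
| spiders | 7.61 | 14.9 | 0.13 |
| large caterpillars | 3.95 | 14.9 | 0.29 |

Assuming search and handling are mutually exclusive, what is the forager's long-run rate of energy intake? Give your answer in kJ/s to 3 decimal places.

0.450 kJ/s

R = (0.296×8.63 + 0.13×7.61 + 0.29×3.95) / (1 + 0.296×10.7 + 0.13×14.9 + 0.29×14.9) = 4.689/10.43 = 0.4498 kJ/s.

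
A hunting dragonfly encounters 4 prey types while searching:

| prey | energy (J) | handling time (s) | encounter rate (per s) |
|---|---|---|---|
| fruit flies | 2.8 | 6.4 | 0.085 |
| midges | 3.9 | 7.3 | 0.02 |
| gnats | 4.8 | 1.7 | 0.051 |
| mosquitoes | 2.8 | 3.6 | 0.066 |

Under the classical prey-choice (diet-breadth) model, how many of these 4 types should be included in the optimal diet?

E/h in descending order: gnats 2.82, mosquitoes 0.778, midges 0.534, fruit flies 0.437 J/s. The optimal diet is the largest prefix of this list for which every included type satisfies E_i/h_i > R on the types above it.
Rate on top 1: 0.2253. mosquitoes: 0.778 > 0.2253 → include.
Rate on top 2: 0.3244. midges: 0.534 > 0.3244 → include.
Rate on top 3: 0.3452. fruit flies: 0.437 > 0.3452 → include.
Optimal diet: gnats, mosquitoes, midges, fruit flies — 4 of 4 types.

4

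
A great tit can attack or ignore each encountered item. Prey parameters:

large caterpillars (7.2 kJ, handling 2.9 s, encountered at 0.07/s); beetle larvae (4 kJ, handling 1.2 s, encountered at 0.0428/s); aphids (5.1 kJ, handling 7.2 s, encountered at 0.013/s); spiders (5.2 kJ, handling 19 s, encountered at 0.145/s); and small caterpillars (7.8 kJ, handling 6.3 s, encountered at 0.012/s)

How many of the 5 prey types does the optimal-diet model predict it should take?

Profitabilities (E/h, kJ/s): beetle larvae 3.33, large caterpillars 2.48, small caterpillars 1.24, aphids 0.708, spiders 0.274. Add prey in this order while the next type's profitability exceeds the intake rate on those already taken.
Rate on top 1: 0.1628. large caterpillars: 2.48 > 0.1628 → include.
Rate on top 2: 0.5383. small caterpillars: 1.24 > 0.5383 → include.
Rate on top 3: 0.5781. aphids: 0.708 > 0.5781 → include.
Rate on top 4: 0.5866. spiders: 0.274 < 0.5866 → exclude; stop.
Optimal diet: beetle larvae, large caterpillars, small caterpillars, aphids — 4 of 5 types.

4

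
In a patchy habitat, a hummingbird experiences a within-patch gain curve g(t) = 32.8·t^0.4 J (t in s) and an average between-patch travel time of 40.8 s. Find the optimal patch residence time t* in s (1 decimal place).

Maximise g(t)/(T+t): set derivative to zero → g'(t)(T+t) = g(t).
g'(t) = 0.4·32.8·t^-0.6. Setting 0.4·32.8·t^-0.6 = 32.8·t^0.4/(40.8+t) gives 0.4(40.8+t) = t, so 0.60·t = 0.4×40.8.
t* = 0.4×40.8/0.60 = 27.2 s.

27.2 s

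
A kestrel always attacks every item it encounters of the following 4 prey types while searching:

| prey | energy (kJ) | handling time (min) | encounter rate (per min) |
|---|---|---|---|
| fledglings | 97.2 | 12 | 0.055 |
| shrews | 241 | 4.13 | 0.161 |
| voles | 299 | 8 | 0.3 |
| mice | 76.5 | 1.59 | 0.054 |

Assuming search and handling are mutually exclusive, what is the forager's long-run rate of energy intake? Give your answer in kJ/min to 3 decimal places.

28.681 kJ/min

Energy encountered per unit search time: 0.055×97.2 + 0.161×241 + 0.3×299 + 0.054×76.5 = 138 kJ/min.
Handling time per unit search time: 0.055×12 + 0.161×4.13 + 0.3×8 + 0.054×1.59 = 3.811.
Rate = 138/(1 + 3.811) = 28.68 kJ/min.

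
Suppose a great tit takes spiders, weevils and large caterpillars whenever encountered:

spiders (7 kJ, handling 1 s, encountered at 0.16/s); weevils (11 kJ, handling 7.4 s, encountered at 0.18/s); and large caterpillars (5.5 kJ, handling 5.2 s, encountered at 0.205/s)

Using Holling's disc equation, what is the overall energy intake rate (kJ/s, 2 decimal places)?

1.19 kJ/s

R = (0.16×7 + 0.18×11 + 0.205×5.5) / (1 + 0.16×1 + 0.18×7.4 + 0.205×5.2) = 4.228/3.558 = 1.188 kJ/s.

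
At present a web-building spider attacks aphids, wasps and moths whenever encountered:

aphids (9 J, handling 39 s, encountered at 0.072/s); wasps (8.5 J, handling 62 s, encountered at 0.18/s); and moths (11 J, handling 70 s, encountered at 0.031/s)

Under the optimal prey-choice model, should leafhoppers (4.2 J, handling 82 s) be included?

No

Current rate: (0.072×9 + 0.18×8.5 + 0.031×11)/(1 + 0.072×39 + 0.18×62 + 0.031×70) = 0.147 J/s.
leafhoppers: E/h = 4.2/82 = 0.05122 J/s.
0.05122 < 0.147, so adding leafhoppers would lower the average — exclude it.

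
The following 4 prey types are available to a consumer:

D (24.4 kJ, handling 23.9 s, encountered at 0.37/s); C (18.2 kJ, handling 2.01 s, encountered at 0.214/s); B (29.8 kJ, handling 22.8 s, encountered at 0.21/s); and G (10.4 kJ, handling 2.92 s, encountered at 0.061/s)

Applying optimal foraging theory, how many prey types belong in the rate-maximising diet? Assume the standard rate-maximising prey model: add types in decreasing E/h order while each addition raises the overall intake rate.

E/h in descending order: C 9.05, G 3.56, B 1.31, D 1.02 kJ/s. The optimal diet is the largest prefix of this list for which every included type satisfies E_i/h_i > R on the types above it.
Rate on top 1: 2.723. G: 3.56 > 2.723 → include.
Rate on top 2: 2.816. B: 1.31 < 2.816 → exclude; stop.
Optimal diet: C, G — 2 of 4 types.

2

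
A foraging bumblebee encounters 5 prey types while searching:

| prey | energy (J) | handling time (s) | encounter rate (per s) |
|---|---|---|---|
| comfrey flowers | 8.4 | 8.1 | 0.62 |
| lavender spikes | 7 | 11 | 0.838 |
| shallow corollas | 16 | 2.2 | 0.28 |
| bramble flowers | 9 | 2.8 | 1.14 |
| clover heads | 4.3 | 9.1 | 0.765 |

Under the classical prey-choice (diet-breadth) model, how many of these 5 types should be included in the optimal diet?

E/h in descending order: shallow corollas 7.27, bramble flowers 3.21, comfrey flowers 1.04, lavender spikes 0.636, clover heads 0.473 J/s. The optimal diet is the largest prefix of this list for which every included type satisfies E_i/h_i > R on the types above it.
Rate on top 1: 2.772. bramble flowers: 3.21 > 2.772 → include.
Rate on top 2: 3.066. comfrey flowers: 1.04 < 3.066 → exclude; stop.
Optimal diet: shallow corollas, bramble flowers — 2 of 5 types.

2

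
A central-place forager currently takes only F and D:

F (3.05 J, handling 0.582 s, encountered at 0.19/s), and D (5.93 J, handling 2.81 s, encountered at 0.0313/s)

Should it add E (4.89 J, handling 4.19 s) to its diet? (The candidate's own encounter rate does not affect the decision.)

Yes

Current rate: (0.19×3.05 + 0.0313×5.93)/(1 + 0.19×0.582 + 0.0313×2.81) = 0.6384 J/s.
E: E/h = 4.89/4.19 = 1.167 J/s.
Since 1.167 > R, including E increases the long-run rate.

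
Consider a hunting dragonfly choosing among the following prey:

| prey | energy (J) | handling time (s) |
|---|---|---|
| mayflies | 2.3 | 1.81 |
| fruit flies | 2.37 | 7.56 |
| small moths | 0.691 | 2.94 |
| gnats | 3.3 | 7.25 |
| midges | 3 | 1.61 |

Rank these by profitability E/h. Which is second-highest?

In descending order of E/h:
midges: 3/1.61 = 1.86 J/s
mayflies: 2.3/1.81 = 1.27 J/s
gnats: 3.3/7.25 = 0.455 J/s
fruit flies: 2.37/7.56 = 0.313 J/s
small moths: 0.691/2.94 = 0.235 J/s

mayflies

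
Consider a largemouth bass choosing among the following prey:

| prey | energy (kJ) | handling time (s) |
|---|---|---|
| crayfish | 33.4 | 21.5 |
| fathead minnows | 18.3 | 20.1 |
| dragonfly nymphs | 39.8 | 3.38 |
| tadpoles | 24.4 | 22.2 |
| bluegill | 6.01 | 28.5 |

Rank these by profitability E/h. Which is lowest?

In descending order of E/h:
dragonfly nymphs: 39.8/3.38 = 11.8 kJ/s
crayfish: 33.4/21.5 = 1.55 kJ/s
tadpoles: 24.4/22.2 = 1.1 kJ/s
fathead minnows: 18.3/20.1 = 0.91 kJ/s
bluegill: 6.01/28.5 = 0.211 kJ/s

bluegill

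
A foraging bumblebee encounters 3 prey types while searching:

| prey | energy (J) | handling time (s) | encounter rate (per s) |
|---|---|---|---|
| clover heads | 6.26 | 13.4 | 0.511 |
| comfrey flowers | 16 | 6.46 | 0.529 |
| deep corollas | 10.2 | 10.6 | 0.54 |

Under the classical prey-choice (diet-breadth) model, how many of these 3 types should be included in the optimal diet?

1

E/h in descending order: comfrey flowers 2.48, deep corollas 0.962, clover heads 0.467 J/s. The optimal diet is the largest prefix of this list for which every included type satisfies E_i/h_i > R on the types above it.
Rate on top 1: 1.916. deep corollas: 0.962 < 1.916 → exclude; stop.
Optimal diet: comfrey flowers — 1 of 3 types.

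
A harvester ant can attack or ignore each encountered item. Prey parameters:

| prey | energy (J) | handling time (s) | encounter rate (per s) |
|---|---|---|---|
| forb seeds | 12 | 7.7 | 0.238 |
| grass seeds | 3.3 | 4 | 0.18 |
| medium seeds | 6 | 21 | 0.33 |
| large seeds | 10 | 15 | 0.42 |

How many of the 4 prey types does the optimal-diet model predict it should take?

1

E/h in descending order: forb seeds 1.56, grass seeds 0.825, large seeds 0.667, medium seeds 0.286 J/s. The optimal diet is the largest prefix of this list for which every included type satisfies E_i/h_i > R on the types above it.
Rate on top 1: 1.008. grass seeds: 0.825 < 1.008 → exclude; stop.
Optimal diet: forb seeds — 1 of 4 types.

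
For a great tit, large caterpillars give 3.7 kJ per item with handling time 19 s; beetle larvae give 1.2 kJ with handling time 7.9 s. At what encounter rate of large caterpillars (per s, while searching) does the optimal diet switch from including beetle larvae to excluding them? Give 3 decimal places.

Drop beetle larvae once their profitability E₂/h₂ falls below the rate achievable on large caterpillars alone: E₂/h₂ = λE₁/(1 + λh₁).
Solve for λ: λE₁h₂ = E₂(1 + λh₁) → λ(E₁h₂ − E₂h₁) = E₂ → λ = E₂/(E₁h₂ − E₂h₁).
λ = 1.2/(3.7×7.9 − 1.2×19) = 1.2/6.43 = 0.1866 per s.

0.187 per s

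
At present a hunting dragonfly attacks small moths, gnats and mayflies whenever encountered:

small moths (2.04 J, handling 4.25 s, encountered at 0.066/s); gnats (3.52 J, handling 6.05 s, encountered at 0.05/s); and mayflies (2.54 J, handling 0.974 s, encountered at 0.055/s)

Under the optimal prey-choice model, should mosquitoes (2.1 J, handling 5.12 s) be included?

Yes

On small moths, gnats and mayflies alone, R = ΣλE/(1+Σλh) = 0.4503/1.637 = 0.2752 J/s.
mosquitoes: E/h = 2.1/5.12 = 0.4102 J/s.
0.4102 > 0.2752, so adding mosquitoes raises the average — include it.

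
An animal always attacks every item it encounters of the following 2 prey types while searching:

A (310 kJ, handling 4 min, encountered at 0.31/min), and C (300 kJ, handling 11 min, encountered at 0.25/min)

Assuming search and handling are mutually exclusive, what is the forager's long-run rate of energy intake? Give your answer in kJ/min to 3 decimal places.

34.289 kJ/min

R = Σλ_iE_i / (1 + Σλ_ih_i)
Numerator: 0.31×310 + 0.25×300 = 171.1
Denominator: 1 + 0.31×4 + 0.25×11 = 4.99
R = 171.1/4.99 = 34.29 kJ/min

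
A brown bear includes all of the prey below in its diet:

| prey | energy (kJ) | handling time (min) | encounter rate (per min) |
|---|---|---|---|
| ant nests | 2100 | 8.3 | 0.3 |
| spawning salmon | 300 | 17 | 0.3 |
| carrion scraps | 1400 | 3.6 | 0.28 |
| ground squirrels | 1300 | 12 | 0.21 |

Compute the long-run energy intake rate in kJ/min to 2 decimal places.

114.29 kJ/min

Energy encountered per unit search time: 0.3×2100 + 0.3×300 + 0.28×1400 + 0.21×1300 = 1385 kJ/min.
Handling time per unit search time: 0.3×8.3 + 0.3×17 + 0.28×3.6 + 0.21×12 = 11.12.
Rate = 1385/(1 + 11.12) = 114.3 kJ/min.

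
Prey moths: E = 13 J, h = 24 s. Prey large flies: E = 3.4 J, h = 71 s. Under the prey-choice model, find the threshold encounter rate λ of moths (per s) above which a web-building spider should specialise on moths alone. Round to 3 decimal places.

The zero-one rule: include large flies iff E₂/h₂ > λE₁/(1+λh₁). Equality gives the switch point.
λE₁h₂ = E₂ + λE₂h₁ ⇒ λ = E₂/(E₁h₂ − E₂h₁) = 3.4/(923 − 81.6) = 0.004041 per s.

0.004 per s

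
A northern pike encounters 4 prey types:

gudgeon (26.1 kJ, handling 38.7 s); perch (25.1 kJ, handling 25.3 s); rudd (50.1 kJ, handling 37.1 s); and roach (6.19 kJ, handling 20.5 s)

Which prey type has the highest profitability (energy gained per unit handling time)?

In descending order of E/h:
rudd: 50.1/37.1 = 1.35 kJ/s
perch: 25.1/25.3 = 0.992 kJ/s
gudgeon: 26.1/38.7 = 0.674 kJ/s
roach: 6.19/20.5 = 0.302 kJ/s

rudd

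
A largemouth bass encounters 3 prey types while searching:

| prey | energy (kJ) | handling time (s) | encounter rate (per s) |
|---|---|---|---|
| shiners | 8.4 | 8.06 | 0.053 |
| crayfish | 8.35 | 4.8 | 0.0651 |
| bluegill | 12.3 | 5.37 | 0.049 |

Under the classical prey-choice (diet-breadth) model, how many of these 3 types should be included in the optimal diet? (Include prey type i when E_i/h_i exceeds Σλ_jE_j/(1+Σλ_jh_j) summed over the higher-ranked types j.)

3

Rank by E/h (kJ/s): bluegill 2.29, crayfish 1.74, shiners 1.04. Include each in turn until the next type's E/h falls below the running intake rate.
Rate on top 1: 0.4771. crayfish: 1.74 > 0.4771 → include.
Rate on top 2: 0.7275. shiners: 1.04 > 0.7275 → include.
Optimal diet: bluegill, crayfish, shiners — 3 of 3 types.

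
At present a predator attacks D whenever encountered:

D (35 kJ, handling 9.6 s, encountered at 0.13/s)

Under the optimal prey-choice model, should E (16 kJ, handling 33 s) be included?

No

Current rate: (0.13×35)/(1 + 0.13×9.6) = 2.024 kJ/s.
Profitability of E: 16/33 = 0.4848 kJ/s.
Since 0.4848 < R, time spent handling E is better spent searching.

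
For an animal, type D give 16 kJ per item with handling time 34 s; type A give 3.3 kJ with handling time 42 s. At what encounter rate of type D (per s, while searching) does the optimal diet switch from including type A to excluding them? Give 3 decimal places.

The zero-one rule: include type A iff E₂/h₂ > λE₁/(1+λh₁). Equality gives the switch point.
λE₁h₂ = E₂ + λE₂h₁ ⇒ λ = E₂/(E₁h₂ − E₂h₁) = 3.3/(672 − 112.2) = 0.005895 per s.

0.006 per s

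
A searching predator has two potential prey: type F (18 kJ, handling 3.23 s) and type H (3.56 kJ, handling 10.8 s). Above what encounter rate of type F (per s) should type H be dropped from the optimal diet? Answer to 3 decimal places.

0.019 per s

Drop type H once their profitability E₂/h₂ falls below the rate achievable on type F alone: E₂/h₂ = λE₁/(1 + λh₁).
Solve for λ: λE₁h₂ = E₂(1 + λh₁) → λ(E₁h₂ − E₂h₁) = E₂ → λ = E₂/(E₁h₂ − E₂h₁).
λ = 3.56/(18×10.8 − 3.56×3.23) = 3.56/182.9 = 0.01946 per s.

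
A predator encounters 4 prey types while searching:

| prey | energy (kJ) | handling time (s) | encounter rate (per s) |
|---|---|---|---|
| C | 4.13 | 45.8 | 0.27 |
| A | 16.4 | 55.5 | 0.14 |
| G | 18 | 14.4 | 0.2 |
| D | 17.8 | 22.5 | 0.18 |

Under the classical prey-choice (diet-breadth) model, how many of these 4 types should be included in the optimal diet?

1

Profitabilities (E/h, kJ/s): G 1.25, D 0.791, A 0.295, C 0.0902. Add prey in this order while the next type's profitability exceeds the intake rate on those already taken.
Rate on top 1: 0.9278. D: 0.791 < 0.9278 → exclude; stop.
Optimal diet: G — 1 of 4 types.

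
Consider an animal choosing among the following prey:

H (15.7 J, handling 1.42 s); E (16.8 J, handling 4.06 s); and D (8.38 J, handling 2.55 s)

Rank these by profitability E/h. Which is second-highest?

Profitability E/h (J/s): H = 15.7/1.42 = 11.1, E = 16.8/4.06 = 4.14, D = 8.38/2.55 = 3.29.
Ranked: H > E > D.

E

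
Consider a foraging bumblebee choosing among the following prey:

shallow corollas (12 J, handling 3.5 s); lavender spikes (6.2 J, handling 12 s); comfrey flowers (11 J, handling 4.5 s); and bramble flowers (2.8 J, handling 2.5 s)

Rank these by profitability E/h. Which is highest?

Profitability E/h (J/s): shallow corollas = 12/3.5 = 3.43, lavender spikes = 6.2/12 = 0.517, comfrey flowers = 11/4.5 = 2.44, bramble flowers = 2.8/2.5 = 1.12.
Ranked: shallow corollas > comfrey flowers > bramble flowers > lavender spikes.

shallow corollas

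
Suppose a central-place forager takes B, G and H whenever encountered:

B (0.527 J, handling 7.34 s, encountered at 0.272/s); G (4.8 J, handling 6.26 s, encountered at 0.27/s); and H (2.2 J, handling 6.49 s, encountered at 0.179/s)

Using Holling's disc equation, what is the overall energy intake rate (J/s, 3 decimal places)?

Energy encountered per unit search time: 0.272×0.527 + 0.27×4.8 + 0.179×2.2 = 1.833 J/s.
Handling time per unit search time: 0.272×7.34 + 0.27×6.26 + 0.179×6.49 = 4.848.
Rate = 1.833/(1 + 4.848) = 0.3134 J/s.

0.313 J/s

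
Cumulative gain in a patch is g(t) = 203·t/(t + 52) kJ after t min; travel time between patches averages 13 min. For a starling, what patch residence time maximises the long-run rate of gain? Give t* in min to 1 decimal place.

26.0 min

Maximise g(t)/(T+t): set derivative to zero → g'(t)(T+t) = g(t).
g'(t) = 203·52/(t + 52)². Setting 203·52/(t+52)² = 203t/[(t+52)(13+t)] gives 52(13+t) = t(t+52), so t² = 52×13 = 676.
t* = √676 = 26 min.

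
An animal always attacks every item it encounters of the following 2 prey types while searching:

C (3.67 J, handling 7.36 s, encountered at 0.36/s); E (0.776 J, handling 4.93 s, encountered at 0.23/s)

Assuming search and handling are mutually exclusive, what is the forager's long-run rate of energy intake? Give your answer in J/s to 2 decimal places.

0.31 J/s

Energy encountered per unit search time: 0.36×3.67 + 0.23×0.776 = 1.5 J/s.
Handling time per unit search time: 0.36×7.36 + 0.23×4.93 = 3.784.
Rate = 1.5/(1 + 3.784) = 0.3135 J/s.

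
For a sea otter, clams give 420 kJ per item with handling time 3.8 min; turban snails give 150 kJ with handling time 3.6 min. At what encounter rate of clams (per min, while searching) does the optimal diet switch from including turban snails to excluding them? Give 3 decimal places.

The zero-one rule: include turban snails iff E₂/h₂ > λE₁/(1+λh₁). Equality gives the switch point.
λE₁h₂ = E₂ + λE₂h₁ ⇒ λ = E₂/(E₁h₂ − E₂h₁) = 150/(1512 − 570) = 0.1592 per min.

0.159 per min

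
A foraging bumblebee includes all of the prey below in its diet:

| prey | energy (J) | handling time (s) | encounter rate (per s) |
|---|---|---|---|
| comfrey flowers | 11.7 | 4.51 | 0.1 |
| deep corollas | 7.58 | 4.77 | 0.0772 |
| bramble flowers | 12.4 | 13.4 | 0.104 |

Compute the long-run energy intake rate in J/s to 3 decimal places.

0.948 J/s

Energy encountered per unit search time: 0.1×11.7 + 0.0772×7.58 + 0.104×12.4 = 3.045 J/s.
Handling time per unit search time: 0.1×4.51 + 0.0772×4.77 + 0.104×13.4 = 2.213.
Rate = 3.045/(1 + 2.213) = 0.9477 J/s.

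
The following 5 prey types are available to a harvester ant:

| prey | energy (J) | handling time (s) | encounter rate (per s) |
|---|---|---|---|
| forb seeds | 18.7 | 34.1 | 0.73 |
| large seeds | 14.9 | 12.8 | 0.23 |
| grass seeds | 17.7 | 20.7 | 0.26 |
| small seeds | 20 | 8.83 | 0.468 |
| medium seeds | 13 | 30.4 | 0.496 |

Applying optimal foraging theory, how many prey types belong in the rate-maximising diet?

Rank by E/h (J/s): small seeds 2.27, large seeds 1.16, grass seeds 0.855, forb seeds 0.548, medium seeds 0.428. Include each in turn until the next type's E/h falls below the running intake rate.
Rate on top 1: 1.824. large seeds: 1.16 < 1.824 → exclude; stop.
Optimal diet: small seeds — 1 of 5 types.

1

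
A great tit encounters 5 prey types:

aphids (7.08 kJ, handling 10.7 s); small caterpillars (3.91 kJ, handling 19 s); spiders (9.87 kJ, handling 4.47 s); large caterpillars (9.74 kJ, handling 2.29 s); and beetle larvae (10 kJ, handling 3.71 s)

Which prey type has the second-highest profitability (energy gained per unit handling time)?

In descending order of E/h:
large caterpillars: 9.74/2.29 = 4.25 kJ/s
beetle larvae: 10/3.71 = 2.7 kJ/s
spiders: 9.87/4.47 = 2.21 kJ/s
aphids: 7.08/10.7 = 0.662 kJ/s
small caterpillars: 3.91/19 = 0.206 kJ/s

beetle larvae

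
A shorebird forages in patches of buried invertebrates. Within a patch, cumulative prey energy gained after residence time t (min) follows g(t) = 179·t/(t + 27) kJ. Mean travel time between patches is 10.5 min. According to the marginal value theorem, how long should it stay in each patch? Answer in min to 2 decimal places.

By the marginal value theorem, leave when the instantaneous gain rate g'(t) equals the habitat-wide average g(t)/(T + t).
g'(t) = 179·27/(t + 27)². Setting 179·27/(t+27)² = 179t/[(t+27)(10.5+t)] gives 27(10.5+t) = t(t+27), so t² = 27×10.5 = 283.5.
t* = √283.5 = 16.84 min.

16.84 min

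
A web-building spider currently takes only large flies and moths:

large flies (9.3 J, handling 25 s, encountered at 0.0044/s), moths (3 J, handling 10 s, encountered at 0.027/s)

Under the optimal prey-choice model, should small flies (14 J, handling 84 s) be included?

Intake rate on the current diet: R = (0.0044×9.3 + 0.027×3) / (1 + 0.0044×25 + 0.027×10) = 0.1219/1.38 = 0.08835 J/s.
small flies: E/h = 14/84 = 0.1667 J/s.
Since 0.1667 > R, including small flies increases the long-run rate.

Yes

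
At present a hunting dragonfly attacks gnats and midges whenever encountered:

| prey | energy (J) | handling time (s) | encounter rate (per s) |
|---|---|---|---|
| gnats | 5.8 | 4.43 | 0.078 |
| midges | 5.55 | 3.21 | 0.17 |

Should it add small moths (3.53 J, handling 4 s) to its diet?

Yes

Intake rate on the current diet: R = (0.078×5.8 + 0.17×5.55) / (1 + 0.078×4.43 + 0.17×3.21) = 1.396/1.891 = 0.7381 J/s.
small moths: E/h = 3.53/4 = 0.8825 J/s.
Since 0.8825 > R, including small moths increases the long-run rate.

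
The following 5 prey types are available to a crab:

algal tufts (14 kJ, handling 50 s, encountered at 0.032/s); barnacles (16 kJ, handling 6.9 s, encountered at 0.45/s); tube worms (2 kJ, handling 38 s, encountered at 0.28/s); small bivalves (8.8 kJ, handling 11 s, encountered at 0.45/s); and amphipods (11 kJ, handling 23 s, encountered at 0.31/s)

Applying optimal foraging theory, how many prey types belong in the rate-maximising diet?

E/h in descending order: barnacles 2.32, small bivalves 0.8, amphipods 0.478, algal tufts 0.28, tube worms 0.0526 kJ/s. The optimal diet is the largest prefix of this list for which every included type satisfies E_i/h_i > R on the types above it.
Rate on top 1: 1.754. small bivalves: 0.8 < 1.754 → exclude; stop.
Optimal diet: barnacles — 1 of 5 types.

1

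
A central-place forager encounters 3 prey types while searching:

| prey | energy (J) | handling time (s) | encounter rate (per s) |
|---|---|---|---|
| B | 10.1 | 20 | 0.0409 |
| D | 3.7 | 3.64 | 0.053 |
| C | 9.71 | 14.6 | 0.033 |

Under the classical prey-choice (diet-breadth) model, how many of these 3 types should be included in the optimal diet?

3

Profitabilities (E/h, J/s): D 1.02, C 0.665, B 0.505. Add prey in this order while the next type's profitability exceeds the intake rate on those already taken.
Rate on top 1: 0.1644. C: 0.665 > 0.1644 → include.
Rate on top 2: 0.3084. B: 0.505 > 0.3084 → include.
Optimal diet: D, C, B — 3 of 3 types.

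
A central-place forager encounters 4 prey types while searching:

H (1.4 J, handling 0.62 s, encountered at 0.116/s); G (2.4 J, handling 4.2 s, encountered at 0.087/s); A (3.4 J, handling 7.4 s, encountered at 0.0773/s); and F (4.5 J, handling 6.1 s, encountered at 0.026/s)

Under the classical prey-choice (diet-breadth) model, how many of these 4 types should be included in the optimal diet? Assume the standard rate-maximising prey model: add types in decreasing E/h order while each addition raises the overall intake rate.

Rank by E/h (J/s): H 2.26, F 0.738, G 0.571, A 0.459. Include each in turn until the next type's E/h falls below the running intake rate.
Rate on top 1: 0.1515. F: 0.738 > 0.1515 → include.
Rate on top 2: 0.2271. G: 0.571 > 0.2271 → include.
Rate on top 3: 0.3059. A: 0.459 > 0.3059 → include.
Optimal diet: H, F, G, A — 4 of 4 types.

4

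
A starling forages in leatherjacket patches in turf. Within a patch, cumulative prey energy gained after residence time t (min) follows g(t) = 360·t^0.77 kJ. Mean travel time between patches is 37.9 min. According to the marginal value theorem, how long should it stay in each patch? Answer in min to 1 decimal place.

By the marginal value theorem, leave when the instantaneous gain rate g'(t) equals the habitat-wide average g(t)/(T + t).
g'(t) = 0.77·360·t^-0.23. Setting 0.77·360·t^-0.23 = 360·t^0.77/(37.9+t) gives 0.77(37.9+t) = t, so 0.23·t = 0.77×37.9.
t* = 0.77×37.9/0.23 = 126.9 min.

126.9 min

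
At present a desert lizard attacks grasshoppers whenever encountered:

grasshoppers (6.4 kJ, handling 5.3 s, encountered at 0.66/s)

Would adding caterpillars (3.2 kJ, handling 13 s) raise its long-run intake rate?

Current rate: (0.66×6.4)/(1 + 0.66×5.3) = 0.9391 kJ/s.
Profitability of caterpillars: 3.2/13 = 0.2462 kJ/s.
0.2462 < 0.9391, so adding caterpillars would lower the average — exclude it.

No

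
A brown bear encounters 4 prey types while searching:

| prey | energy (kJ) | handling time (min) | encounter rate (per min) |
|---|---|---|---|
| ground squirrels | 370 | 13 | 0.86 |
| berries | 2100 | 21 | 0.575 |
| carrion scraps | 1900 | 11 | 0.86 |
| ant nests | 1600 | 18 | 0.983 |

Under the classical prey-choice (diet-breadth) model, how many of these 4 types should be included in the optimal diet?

1

E/h in descending order: carrion scraps 173, berries 100, ant nests 88.9, ground squirrels 28.5 kJ/min. The optimal diet is the largest prefix of this list for which every included type satisfies E_i/h_i > R on the types above it.
Rate on top 1: 156.2. berries: 100 < 156.2 → exclude; stop.
Optimal diet: carrion scraps — 1 of 4 types.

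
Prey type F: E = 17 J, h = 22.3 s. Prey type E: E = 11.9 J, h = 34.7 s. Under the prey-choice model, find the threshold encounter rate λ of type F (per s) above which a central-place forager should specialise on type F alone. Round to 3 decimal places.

0.037 per s

Drop type E once their profitability E₂/h₂ falls below the rate achievable on type F alone: E₂/h₂ = λE₁/(1 + λh₁).
Solve for λ: λE₁h₂ = E₂(1 + λh₁) → λ(E₁h₂ − E₂h₁) = E₂ → λ = E₂/(E₁h₂ − E₂h₁).
λ = 11.9/(17×34.7 − 11.9×22.3) = 11.9/324.5 = 0.03667 per s.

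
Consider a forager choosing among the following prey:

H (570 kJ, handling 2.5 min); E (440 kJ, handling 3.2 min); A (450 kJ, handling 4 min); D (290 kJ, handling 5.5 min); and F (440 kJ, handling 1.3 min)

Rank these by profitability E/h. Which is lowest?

D

Profitability E/h (kJ/min): H = 570/2.5 = 228, E = 440/3.2 = 138, A = 450/4 = 112, D = 290/5.5 = 52.7, F = 440/1.3 = 338.
Ranked: F > H > E > A > D.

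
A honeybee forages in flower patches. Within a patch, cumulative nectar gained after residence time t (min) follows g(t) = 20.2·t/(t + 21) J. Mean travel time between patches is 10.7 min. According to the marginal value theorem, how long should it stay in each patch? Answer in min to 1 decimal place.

Optimal t* satisfies g'(t*) = g(t*)/(T + t*).
g'(t) = 20.2·21/(t + 21)². Setting 20.2·21/(t+21)² = 20.2t/[(t+21)(10.7+t)] gives 21(10.7+t) = t(t+21), so t² = 21×10.7 = 224.7.
t* = √224.7 = 14.99 min.

15.0 min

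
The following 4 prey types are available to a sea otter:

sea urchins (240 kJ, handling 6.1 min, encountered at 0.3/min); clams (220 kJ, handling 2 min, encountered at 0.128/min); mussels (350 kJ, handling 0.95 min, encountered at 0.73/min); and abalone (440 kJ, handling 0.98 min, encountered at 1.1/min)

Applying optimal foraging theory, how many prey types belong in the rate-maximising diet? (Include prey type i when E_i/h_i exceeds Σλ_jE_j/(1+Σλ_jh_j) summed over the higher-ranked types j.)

Rank by E/h (kJ/min): abalone 449, mussels 368, clams 110, sea urchins 39.3. Include each in turn until the next type's E/h falls below the running intake rate.
Rate on top 1: 232.9. mussels: 368 > 232.9 → include.
Rate on top 2: 266.8. clams: 110 < 266.8 → exclude; stop.
Optimal diet: abalone, mussels — 2 of 4 types.

2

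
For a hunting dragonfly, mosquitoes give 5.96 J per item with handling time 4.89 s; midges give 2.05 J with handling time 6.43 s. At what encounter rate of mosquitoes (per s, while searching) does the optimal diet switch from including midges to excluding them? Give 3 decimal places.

At the threshold, the rate on mosquitoes alone equals the profitability of midges: λ·5.96/(1 + λ·4.89) = 2.05/6.43 = 0.3188.
Rearranging, λ(5.96 − 0.3188×4.89) = 0.3188, so λ = 0.3188/4.401 = 0.07244 per s.

0.072 per s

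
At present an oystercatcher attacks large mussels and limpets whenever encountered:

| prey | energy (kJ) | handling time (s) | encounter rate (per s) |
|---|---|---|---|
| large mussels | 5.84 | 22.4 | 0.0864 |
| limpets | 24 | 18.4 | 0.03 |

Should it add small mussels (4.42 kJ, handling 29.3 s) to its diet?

Intake rate on the current diet: R = (0.0864×5.84 + 0.03×24) / (1 + 0.0864×22.4 + 0.03×18.4) = 1.225/3.487 = 0.3511 kJ/s.
small mussels: E/h = 4.42/29.3 = 0.1509 kJ/s.
0.1509 < 0.3511, so adding small mussels would lower the average — exclude it.

No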